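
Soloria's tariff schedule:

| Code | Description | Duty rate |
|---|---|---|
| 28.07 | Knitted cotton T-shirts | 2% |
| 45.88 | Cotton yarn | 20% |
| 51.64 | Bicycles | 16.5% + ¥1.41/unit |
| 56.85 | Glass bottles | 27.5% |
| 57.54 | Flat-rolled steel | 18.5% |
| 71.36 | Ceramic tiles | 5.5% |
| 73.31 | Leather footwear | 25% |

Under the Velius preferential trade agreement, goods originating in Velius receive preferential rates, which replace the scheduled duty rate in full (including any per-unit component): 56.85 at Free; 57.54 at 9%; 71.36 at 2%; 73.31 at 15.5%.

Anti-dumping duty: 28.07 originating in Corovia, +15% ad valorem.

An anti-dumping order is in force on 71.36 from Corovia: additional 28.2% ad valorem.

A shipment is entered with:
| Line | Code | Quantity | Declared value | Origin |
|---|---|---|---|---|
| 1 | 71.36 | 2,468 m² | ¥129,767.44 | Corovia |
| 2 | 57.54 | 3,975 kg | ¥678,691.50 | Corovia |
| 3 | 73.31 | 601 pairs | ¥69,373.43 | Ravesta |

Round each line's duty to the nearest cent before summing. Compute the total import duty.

¥186,632.92

Line 1 (71.36, Corovia, 2,468 m², ¥129,767.44):
Base rate for 71.36 is 5.5%.
71.36 has an FTA preferential rate, but origin Corovia is not Velius; base rate stands.
Additional duty on 71.36 from Corovia: +28.2%. Applied ad valorem rate: 5.5% + 28.2% = 33.7%.
Duty = ¥129,767.44 × 33.7% = ¥43,731.63.
Line 2 (57.54, Corovia, 3,975 kg, ¥678,691.50):
Base rate for 57.54 is 18.5%.
57.54 has an FTA preferential rate, but origin Corovia is not Velius; base rate stands.
Duty = ¥678,691.50 × 18.5% = ¥125,557.93.
Line 3 (73.31, Ravesta, 601 pairs, ¥69,373.43):
Base rate for 73.31 is 25%.
73.31 has an FTA preferential rate, but origin Ravesta is not Velius; base rate stands.
Duty = ¥69,373.43 × 25% = ¥17,343.36.
Total = ¥43,731.63 + ¥125,557.93 + ¥17,343.36 = ¥186,632.92.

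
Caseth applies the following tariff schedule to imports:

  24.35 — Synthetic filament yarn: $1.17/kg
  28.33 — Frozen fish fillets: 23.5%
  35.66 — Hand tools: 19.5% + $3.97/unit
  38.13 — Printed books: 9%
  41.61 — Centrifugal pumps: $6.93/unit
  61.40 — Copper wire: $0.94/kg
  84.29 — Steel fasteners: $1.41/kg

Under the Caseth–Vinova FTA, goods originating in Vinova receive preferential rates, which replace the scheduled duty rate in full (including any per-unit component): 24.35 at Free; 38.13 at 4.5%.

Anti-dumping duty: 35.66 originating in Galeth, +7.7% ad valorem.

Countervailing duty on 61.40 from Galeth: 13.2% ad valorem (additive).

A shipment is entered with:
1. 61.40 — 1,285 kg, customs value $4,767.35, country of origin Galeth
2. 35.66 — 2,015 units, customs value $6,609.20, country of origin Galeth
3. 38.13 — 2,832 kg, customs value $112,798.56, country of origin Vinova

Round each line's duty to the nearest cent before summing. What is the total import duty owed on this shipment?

$16,710.38

Line 1 (61.40, Galeth, 1,285 kg, $4,767.35):
Base rate for 61.40 is $0.94/kg.
Additional duty on 61.40 from Galeth: +13.2% ad valorem. Applied ad valorem rate = 13.2%.
Duty = $4,767.35 × 13.2% + 1,285 × $0.94 = $1,837.19.
Line 2 (35.66, Galeth, 2,015 units, $6,609.20):
Base rate for 35.66 is 19.5% + $3.97/unit.
Additional duty on 35.66 from Galeth: +7.7%. Applied ad valorem rate: 19.5% + 7.7% = 27.2%.
Duty = $6,609.20 × 27.2% + 2,015 × $3.97 = $9,797.25.
Line 3 (38.13, Vinova, 2,832 kg, $112,798.56):
Base rate for 38.13 is 9%.
Origin Vinova qualifies under the Caseth–Vinova agreement and 38.13 is covered: preferential rate 4.5% applies instead.
Duty = $112,798.56 × 4.5% = $5,075.94.
Total = $1,837.19 + $9,797.25 + $5,075.94 = $16,710.38.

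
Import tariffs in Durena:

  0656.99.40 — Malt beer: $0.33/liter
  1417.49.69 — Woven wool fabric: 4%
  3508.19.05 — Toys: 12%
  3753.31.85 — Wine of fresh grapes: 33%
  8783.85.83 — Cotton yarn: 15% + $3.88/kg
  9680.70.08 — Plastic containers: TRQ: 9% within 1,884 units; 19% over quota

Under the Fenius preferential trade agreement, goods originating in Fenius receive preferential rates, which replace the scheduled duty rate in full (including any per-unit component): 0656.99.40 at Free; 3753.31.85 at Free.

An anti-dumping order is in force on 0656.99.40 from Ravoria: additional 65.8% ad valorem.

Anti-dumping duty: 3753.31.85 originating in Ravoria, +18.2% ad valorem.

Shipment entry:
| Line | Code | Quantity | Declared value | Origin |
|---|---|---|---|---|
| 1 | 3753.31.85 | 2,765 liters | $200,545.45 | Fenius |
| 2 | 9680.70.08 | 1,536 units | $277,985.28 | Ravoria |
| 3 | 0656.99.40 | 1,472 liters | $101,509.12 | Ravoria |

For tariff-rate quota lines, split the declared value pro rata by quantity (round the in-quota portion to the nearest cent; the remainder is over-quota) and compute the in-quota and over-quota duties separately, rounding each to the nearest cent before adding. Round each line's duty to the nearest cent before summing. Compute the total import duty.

Line 1 (3753.31.85, Fenius, 2,765 liters, $200,545.45):
Base rate for 3753.31.85 is 33%.
Origin Fenius qualifies under the Durena–Fenius agreement and 3753.31.85 is covered: preferential rate Free applies instead.
The additional-duty order on 3753.31.85 targets Ravoria, not Fenius; it does not apply.
Duty = $200,545.45 × 0% = $0.00.
Line 2 (9680.70.08, Ravoria, 1,536 units, $277,985.28):
Code 9680.70.08 is under a tariff-rate quota (threshold 1,884 units). Quantity 1,536 units is within the quota, so the in-quota rate 9% applies to the full value.
Duty = $277,985.28 × 9% = $25,018.68.
Line 3 (0656.99.40, Ravoria, 1,472 liters, $101,509.12):
Base rate for 0656.99.40 is $0.33/liter.
0656.99.40 has an FTA preferential rate, but origin Ravoria is not Fenius; base rate stands.
Additional duty on 0656.99.40 from Ravoria: +65.8% ad valorem. Applied ad valorem rate = 65.8%.
Duty = $101,509.12 × 65.8% + 1,472 × $0.33 = $67,278.76.
Total = $0.00 + $25,018.68 + $67,278.76 = $92,297.44.

$92,297.44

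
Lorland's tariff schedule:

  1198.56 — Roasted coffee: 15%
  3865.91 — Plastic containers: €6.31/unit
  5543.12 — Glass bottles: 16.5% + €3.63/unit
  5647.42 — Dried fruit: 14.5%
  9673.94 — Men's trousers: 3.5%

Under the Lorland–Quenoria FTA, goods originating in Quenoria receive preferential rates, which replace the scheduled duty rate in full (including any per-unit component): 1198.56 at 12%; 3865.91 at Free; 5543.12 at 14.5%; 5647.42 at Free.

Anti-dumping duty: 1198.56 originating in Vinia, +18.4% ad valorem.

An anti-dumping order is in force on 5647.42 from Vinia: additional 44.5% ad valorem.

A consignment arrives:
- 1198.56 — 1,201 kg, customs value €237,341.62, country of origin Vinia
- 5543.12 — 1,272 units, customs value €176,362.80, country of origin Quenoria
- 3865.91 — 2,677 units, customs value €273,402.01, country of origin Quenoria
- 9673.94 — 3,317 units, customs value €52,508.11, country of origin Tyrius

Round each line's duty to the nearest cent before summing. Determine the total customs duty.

€106,682.49

Line 1 (1198.56, Vinia, 1,201 kg, €237,341.62):
Base rate for 1198.56 is 15%.
1198.56 has an FTA preferential rate, but origin Vinia is not Quenoria; base rate stands.
Additional duty on 1198.56 from Vinia: +18.4%. Applied ad valorem rate: 15% + 18.4% = 33.4%.
Duty = €237,341.62 × 33.4% = €79,272.10.
Line 2 (5543.12, Quenoria, 1,272 units, €176,362.80):
Base rate for 5543.12 is 16.5% + €3.63/unit.
Origin Quenoria qualifies under the Lorland–Quenoria agreement and 5543.12 is covered: preferential rate 14.5% applies instead.
Duty = €176,362.80 × 14.5% = €25,572.61.
Line 3 (3865.91, Quenoria, 2,677 units, €273,402.01):
Base rate for 3865.91 is €6.31/unit.
Origin Quenoria qualifies under the Lorland–Quenoria agreement and 3865.91 is covered: preferential rate Free applies instead.
Duty = €273,402.01 × 0% = €0.00.
Line 4 (9673.94, Tyrius, 3,317 units, €52,508.11):
Base rate for 9673.94 is 3.5%.
Duty = €52,508.11 × 3.5% = €1,837.78.
Total = €79,272.10 + €25,572.61 + €0.00 + €1,837.78 = €106,682.49.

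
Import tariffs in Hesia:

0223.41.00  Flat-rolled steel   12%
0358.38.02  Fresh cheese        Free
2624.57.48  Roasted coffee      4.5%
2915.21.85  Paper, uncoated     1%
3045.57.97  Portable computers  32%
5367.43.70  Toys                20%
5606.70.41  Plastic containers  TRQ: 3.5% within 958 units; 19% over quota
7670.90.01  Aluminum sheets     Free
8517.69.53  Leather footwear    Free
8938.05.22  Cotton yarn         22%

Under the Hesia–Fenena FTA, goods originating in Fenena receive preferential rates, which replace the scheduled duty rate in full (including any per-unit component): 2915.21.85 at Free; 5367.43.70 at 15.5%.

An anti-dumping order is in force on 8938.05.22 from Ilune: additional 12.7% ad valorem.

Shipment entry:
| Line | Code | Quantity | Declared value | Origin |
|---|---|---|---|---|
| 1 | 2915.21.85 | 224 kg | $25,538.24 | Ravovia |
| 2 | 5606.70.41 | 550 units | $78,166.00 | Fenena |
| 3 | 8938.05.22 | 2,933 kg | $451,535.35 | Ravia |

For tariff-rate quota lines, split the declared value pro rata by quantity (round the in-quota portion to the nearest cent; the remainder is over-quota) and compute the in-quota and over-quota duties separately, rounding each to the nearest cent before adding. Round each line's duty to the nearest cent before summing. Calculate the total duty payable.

$102,328.97

Line 1 (2915.21.85, Ravovia, 224 kg, $25,538.24):
Base rate for 2915.21.85 is 1%.
2915.21.85 has an FTA preferential rate, but origin Ravovia is not Fenena; base rate stands.
Duty = $25,538.24 × 1% = $255.38.
Line 2 (5606.70.41, Fenena, 550 units, $78,166.00):
Code 5606.70.41 is under a tariff-rate quota (threshold 958 units). Quantity 550 units is within the quota, so the in-quota rate 3.5% applies to the full value.
Duty = $78,166.00 × 3.5% = $2,735.81.
Line 3 (8938.05.22, Ravia, 2,933 kg, $451,535.35):
Base rate for 8938.05.22 is 22%.
The additional-duty order on 8938.05.22 targets Ilune, not Ravia; it does not apply.
Duty = $451,535.35 × 22% = $99,337.78.
Total = $255.38 + $2,735.81 + $99,337.78 = $102,328.97.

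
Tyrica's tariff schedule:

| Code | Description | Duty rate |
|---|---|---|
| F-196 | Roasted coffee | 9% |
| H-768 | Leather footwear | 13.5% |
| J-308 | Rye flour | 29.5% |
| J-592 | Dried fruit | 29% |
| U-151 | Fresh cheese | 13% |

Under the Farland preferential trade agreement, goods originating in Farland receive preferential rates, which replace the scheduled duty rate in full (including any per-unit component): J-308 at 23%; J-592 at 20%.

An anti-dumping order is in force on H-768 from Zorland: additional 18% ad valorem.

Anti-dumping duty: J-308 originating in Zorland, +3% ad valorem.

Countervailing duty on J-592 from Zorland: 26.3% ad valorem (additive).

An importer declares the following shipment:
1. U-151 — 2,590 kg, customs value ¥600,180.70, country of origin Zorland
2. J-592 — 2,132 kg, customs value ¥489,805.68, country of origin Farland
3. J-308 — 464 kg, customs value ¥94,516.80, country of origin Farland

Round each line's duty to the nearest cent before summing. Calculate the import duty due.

¥197,723.49

Line 1 (U-151, Zorland, 2,590 kg, ¥600,180.70):
Base rate for U-151 is 13%.
Duty = ¥600,180.70 × 13% = ¥78,023.49.
Line 2 (J-592, Farland, 2,132 kg, ¥489,805.68):
Base rate for J-592 is 29%.
Origin Farland qualifies under the Tyrica–Farland agreement and J-592 is covered: preferential rate 20% applies instead.
The additional-duty order on J-592 targets Zorland, not Farland; it does not apply.
Duty = ¥489,805.68 × 20% = ¥97,961.14.
Line 3 (J-308, Farland, 464 kg, ¥94,516.80):
Base rate for J-308 is 29.5%.
Origin Farland qualifies under the Tyrica–Farland agreement and J-308 is covered: preferential rate 23% applies instead.
The additional-duty order on J-308 targets Zorland, not Farland; it does not apply.
Duty = ¥94,516.80 × 23% = ¥21,738.86.
Total = ¥78,023.49 + ¥97,961.14 + ¥21,738.86 = ¥197,723.49.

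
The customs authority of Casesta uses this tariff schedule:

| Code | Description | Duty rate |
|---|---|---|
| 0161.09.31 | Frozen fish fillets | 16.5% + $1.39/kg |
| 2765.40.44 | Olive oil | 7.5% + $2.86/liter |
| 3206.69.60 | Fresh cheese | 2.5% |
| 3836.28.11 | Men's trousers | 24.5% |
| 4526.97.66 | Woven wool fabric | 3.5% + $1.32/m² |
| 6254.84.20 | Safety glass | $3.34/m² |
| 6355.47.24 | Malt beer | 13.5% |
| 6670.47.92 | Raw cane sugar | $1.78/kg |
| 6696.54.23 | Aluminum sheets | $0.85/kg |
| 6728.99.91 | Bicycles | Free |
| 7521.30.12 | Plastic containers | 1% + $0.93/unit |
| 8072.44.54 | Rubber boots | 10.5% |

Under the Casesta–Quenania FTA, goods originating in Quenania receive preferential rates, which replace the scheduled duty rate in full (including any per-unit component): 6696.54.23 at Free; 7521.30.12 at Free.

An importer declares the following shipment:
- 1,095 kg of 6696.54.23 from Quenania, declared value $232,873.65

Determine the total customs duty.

Line 1 (6696.54.23, Quenania, 1,095 kg, $232,873.65):
Base rate for 6696.54.23 is $0.85/kg.
Origin Quenania qualifies under the Casesta–Quenania agreement and 6696.54.23 is covered: preferential rate Free applies instead.
Duty = $232,873.65 × 0% = $0.00.

$0.00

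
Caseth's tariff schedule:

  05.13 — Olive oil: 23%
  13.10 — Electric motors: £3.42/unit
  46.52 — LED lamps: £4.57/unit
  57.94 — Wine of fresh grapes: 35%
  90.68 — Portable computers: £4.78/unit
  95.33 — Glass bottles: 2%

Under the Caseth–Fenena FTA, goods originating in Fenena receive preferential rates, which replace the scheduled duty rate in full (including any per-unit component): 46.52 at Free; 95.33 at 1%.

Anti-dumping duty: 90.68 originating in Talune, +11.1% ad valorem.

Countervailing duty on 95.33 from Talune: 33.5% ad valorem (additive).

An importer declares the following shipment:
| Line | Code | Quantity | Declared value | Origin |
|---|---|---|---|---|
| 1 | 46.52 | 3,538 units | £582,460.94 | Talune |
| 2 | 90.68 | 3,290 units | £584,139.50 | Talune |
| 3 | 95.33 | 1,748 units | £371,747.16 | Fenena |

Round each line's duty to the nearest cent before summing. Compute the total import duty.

Line 1 (46.52, Talune, 3,538 units, £582,460.94):
Base rate for 46.52 is £4.57/unit.
46.52 has an FTA preferential rate, but origin Talune is not Fenena; base rate stands.
Duty = 3,538 × £4.57 = £16,168.66.
Line 2 (90.68, Talune, 3,290 units, £584,139.50):
Base rate for 90.68 is £4.78/unit.
Additional duty on 90.68 from Talune: +11.1% ad valorem. Applied ad valorem rate = 11.1%.
Duty = £584,139.50 × 11.1% + 3,290 × £4.78 = £80,565.68.
Line 3 (95.33, Fenena, 1,748 units, £371,747.16):
Base rate for 95.33 is 2%.
Origin Fenena qualifies under the Caseth–Fenena agreement and 95.33 is covered: preferential rate 1% applies instead.
The additional-duty order on 95.33 targets Talune, not Fenena; it does not apply.
Duty = £371,747.16 × 1% = £3,717.47.
Total = £16,168.66 + £80,565.68 + £3,717.47 = £100,451.81.

£100,451.81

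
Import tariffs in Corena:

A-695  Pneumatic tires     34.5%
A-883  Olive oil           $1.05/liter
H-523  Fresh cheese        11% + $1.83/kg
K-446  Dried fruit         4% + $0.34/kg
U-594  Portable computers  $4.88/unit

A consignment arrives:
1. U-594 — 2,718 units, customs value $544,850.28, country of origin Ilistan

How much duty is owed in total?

Line 1 (U-594, Ilistan, 2,718 units, $544,850.28):
Base rate for U-594 is $4.88/unit.
Duty = 2,718 × $4.88 = $13,263.84.

$13,263.84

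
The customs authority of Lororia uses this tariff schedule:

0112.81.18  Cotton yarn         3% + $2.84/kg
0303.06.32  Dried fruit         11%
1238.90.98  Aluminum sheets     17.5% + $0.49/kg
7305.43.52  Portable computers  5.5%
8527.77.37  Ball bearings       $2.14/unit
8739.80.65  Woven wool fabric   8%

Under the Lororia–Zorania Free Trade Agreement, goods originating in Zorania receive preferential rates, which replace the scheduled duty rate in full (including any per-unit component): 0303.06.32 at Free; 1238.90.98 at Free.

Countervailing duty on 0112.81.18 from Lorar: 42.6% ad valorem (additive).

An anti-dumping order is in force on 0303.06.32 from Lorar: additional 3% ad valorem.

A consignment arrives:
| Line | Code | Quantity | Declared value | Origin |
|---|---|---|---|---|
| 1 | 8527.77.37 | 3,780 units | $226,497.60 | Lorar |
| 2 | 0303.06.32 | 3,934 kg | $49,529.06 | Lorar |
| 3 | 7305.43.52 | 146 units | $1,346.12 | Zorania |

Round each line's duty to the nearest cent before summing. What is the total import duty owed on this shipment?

$15,097.31

Line 1 (8527.77.37, Lorar, 3,780 units, $226,497.60):
Base rate for 8527.77.37 is $2.14/unit.
Duty = 3,780 × $2.14 = $8,089.20.
Line 2 (0303.06.32, Lorar, 3,934 kg, $49,529.06):
Base rate for 0303.06.32 is 11%.
0303.06.32 has an FTA preferential rate, but origin Lorar is not Zorania; base rate stands.
Additional duty on 0303.06.32 from Lorar: +3%. Applied ad valorem rate: 11% + 3% = 14%.
Duty = $49,529.06 × 14% = $6,934.07.
Line 3 (7305.43.52, Zorania, 146 units, $1,346.12):
Base rate for 7305.43.52 is 5.5%.
Origin Zorania is the FTA partner but 7305.43.52 is not on the preference list; base rate stands.
Duty = $1,346.12 × 5.5% = $74.04.
Total = $8,089.20 + $6,934.07 + $74.04 = $15,097.31.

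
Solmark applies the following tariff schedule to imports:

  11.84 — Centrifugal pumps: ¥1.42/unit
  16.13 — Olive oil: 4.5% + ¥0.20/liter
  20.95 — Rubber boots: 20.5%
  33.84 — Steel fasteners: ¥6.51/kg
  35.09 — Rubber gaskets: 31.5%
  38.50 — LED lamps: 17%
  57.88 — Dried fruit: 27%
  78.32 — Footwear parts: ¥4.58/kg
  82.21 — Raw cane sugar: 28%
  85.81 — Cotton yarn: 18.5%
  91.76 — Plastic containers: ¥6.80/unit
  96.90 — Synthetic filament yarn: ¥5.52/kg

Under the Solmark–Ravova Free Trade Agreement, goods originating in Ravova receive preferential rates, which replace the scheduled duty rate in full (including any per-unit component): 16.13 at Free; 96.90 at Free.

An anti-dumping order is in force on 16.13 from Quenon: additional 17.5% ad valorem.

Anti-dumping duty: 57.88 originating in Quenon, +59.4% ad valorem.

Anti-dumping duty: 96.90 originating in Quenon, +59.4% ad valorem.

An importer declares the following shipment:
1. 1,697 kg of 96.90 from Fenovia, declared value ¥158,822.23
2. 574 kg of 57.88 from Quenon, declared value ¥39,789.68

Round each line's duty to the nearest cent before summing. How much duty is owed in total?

Line 1 (96.90, Fenovia, 1,697 kg, ¥158,822.23):
Base rate for 96.90 is ¥5.52/kg.
96.90 has an FTA preferential rate, but origin Fenovia is not Ravova; base rate stands.
The additional-duty order on 96.90 targets Quenon, not Fenovia; it does not apply.
Duty = 1,697 × ¥5.52 = ¥9,367.44.
Line 2 (57.88, Quenon, 574 kg, ¥39,789.68):
Base rate for 57.88 is 27%.
Additional duty on 57.88 from Quenon: +59.4%. Applied ad valorem rate: 27% + 59.4% = 86.4%.
Duty = ¥39,789.68 × 86.4% = ¥34,378.28.
Total = ¥9,367.44 + ¥34,378.28 = ¥43,745.72.

¥43,745.72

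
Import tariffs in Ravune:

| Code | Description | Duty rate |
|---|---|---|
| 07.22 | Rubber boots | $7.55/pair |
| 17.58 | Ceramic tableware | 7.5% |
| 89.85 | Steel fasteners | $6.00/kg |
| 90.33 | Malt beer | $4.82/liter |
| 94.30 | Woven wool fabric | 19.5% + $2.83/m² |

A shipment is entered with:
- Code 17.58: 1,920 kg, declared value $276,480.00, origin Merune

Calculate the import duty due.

Line 1 (17.58, Merune, 1,920 kg, $276,480.00):
Base rate for 17.58 is 7.5%.
Duty = $276,480.00 × 7.5% = $20,736.00.

$20,736.00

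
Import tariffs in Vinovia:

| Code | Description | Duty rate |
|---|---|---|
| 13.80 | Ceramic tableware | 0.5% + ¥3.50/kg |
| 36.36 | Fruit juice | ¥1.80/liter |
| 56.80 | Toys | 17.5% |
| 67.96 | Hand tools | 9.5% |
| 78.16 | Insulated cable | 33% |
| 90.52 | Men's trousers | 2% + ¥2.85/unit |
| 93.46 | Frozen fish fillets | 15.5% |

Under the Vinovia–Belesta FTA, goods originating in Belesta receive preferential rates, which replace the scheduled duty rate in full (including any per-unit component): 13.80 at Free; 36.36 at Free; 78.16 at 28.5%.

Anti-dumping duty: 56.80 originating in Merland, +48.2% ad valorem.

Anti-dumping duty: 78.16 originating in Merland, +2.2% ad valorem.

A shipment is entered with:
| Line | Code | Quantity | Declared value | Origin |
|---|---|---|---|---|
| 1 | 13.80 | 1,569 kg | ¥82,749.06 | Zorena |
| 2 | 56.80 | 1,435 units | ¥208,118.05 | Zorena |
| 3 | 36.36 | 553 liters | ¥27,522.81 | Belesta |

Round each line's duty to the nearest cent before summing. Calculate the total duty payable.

¥42,325.91

Line 1 (13.80, Zorena, 1,569 kg, ¥82,749.06):
Base rate for 13.80 is 0.5% + ¥3.50/kg.
13.80 has an FTA preferential rate, but origin Zorena is not Belesta; base rate stands.
Duty = ¥82,749.06 × 0.5% + 1,569 × ¥3.50 = ¥5,905.25.
Line 2 (56.80, Zorena, 1,435 units, ¥208,118.05):
Base rate for 56.80 is 17.5%.
The additional-duty order on 56.80 targets Merland, not Zorena; it does not apply.
Duty = ¥208,118.05 × 17.5% = ¥36,420.66.
Line 3 (36.36, Belesta, 553 liters, ¥27,522.81):
Base rate for 36.36 is ¥1.80/liter.
Origin Belesta qualifies under the Vinovia–Belesta agreement and 36.36 is covered: preferential rate Free applies instead.
Duty = ¥27,522.81 × 0% = ¥0.00.
Total = ¥5,905.25 + ¥36,420.66 + ¥0.00 = ¥42,325.91.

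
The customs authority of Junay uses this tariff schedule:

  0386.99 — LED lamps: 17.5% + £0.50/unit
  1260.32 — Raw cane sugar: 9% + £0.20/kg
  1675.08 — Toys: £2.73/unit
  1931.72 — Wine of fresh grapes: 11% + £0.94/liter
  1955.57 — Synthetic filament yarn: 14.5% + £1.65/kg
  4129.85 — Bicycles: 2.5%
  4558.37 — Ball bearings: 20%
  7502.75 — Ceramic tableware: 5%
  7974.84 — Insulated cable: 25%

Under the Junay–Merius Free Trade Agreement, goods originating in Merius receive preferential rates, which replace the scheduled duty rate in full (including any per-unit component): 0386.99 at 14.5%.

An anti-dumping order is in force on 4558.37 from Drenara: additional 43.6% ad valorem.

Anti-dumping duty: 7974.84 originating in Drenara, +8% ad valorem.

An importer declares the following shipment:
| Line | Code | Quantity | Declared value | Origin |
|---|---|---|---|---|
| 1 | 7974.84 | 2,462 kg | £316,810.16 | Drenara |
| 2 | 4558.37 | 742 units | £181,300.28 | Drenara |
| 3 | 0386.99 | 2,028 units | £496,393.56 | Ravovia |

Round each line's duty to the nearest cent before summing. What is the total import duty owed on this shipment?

Line 1 (7974.84, Drenara, 2,462 kg, £316,810.16):
Base rate for 7974.84 is 25%.
Additional duty on 7974.84 from Drenara: +8%. Applied ad valorem rate: 25% + 8% = 33%.
Duty = £316,810.16 × 33% = £104,547.35.
Line 2 (4558.37, Drenara, 742 units, £181,300.28):
Base rate for 4558.37 is 20%.
Additional duty on 4558.37 from Drenara: +43.6%. Applied ad valorem rate: 20% + 43.6% = 63.6%.
Duty = £181,300.28 × 63.6% = £115,306.98.
Line 3 (0386.99, Ravovia, 2,028 units, £496,393.56):
Base rate for 0386.99 is 17.5% + £0.50/unit.
0386.99 has an FTA preferential rate, but origin Ravovia is not Merius; base rate stands.
Duty = £496,393.56 × 17.5% + 2,028 × £0.50 = £87,882.87.
Total = £104,547.35 + £115,306.98 + £87,882.87 = £307,737.20.

£307,737.20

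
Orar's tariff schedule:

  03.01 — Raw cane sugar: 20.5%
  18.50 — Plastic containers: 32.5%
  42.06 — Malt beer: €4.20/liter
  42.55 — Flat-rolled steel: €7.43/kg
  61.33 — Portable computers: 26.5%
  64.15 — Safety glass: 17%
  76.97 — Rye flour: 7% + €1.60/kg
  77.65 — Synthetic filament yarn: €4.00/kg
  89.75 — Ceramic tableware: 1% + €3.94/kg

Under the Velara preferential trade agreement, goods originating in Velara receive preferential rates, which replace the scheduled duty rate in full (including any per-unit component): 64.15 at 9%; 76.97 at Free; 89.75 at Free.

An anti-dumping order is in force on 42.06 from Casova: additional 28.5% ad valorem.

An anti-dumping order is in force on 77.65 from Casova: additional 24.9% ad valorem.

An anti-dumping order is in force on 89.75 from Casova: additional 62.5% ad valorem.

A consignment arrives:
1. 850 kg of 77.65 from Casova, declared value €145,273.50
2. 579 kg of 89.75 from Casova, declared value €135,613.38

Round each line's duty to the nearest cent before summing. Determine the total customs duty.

Line 1 (77.65, Casova, 850 kg, €145,273.50):
Base rate for 77.65 is €4.00/kg.
Additional duty on 77.65 from Casova: +24.9% ad valorem. Applied ad valorem rate = 24.9%.
Duty = €145,273.50 × 24.9% + 850 × €4.00 = €39,573.10.
Line 2 (89.75, Casova, 579 kg, €135,613.38):
Base rate for 89.75 is 1% + €3.94/kg.
89.75 has an FTA preferential rate, but origin Casova is not Velara; base rate stands.
Additional duty on 89.75 from Casova: +62.5%. Applied ad valorem rate: 1% + 62.5% = 63.5%.
Duty = €135,613.38 × 63.5% + 579 × €3.94 = €88,395.76.
Total = €39,573.10 + €88,395.76 = €127,968.86.

€127,968.86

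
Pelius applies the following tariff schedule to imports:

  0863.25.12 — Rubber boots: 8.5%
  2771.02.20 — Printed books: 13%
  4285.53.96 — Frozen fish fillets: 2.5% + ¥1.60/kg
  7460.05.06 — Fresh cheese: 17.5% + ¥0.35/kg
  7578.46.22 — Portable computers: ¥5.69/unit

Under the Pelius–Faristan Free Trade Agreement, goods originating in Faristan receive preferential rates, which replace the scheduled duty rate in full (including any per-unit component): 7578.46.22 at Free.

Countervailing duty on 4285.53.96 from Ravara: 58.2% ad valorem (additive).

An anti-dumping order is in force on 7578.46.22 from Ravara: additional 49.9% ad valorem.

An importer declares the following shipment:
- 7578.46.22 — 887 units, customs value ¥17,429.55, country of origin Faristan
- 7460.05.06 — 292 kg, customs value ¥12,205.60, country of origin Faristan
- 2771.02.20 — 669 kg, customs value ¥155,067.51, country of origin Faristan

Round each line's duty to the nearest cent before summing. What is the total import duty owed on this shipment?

Line 1 (7578.46.22, Faristan, 887 units, ¥17,429.55):
Base rate for 7578.46.22 is ¥5.69/unit.
Origin Faristan qualifies under the Pelius–Faristan agreement and 7578.46.22 is covered: preferential rate Free applies instead.
The additional-duty order on 7578.46.22 targets Ravara, not Faristan; it does not apply.
Duty = ¥17,429.55 × 0% = ¥0.00.
Line 2 (7460.05.06, Faristan, 292 kg, ¥12,205.60):
Base rate for 7460.05.06 is 17.5% + ¥0.35/kg.
Origin Faristan is the FTA partner but 7460.05.06 is not on the preference list; base rate stands.
Duty = ¥12,205.60 × 17.5% + 292 × ¥0.35 = ¥2,238.18.
Line 3 (2771.02.20, Faristan, 669 kg, ¥155,067.51):
Base rate for 2771.02.20 is 13%.
Origin Faristan is the FTA partner but 2771.02.20 is not on the preference list; base rate stands.
Duty = ¥155,067.51 × 13% = ¥20,158.78.
Total = ¥0.00 + ¥2,238.18 + ¥20,158.78 = ¥22,396.96.

¥22,396.96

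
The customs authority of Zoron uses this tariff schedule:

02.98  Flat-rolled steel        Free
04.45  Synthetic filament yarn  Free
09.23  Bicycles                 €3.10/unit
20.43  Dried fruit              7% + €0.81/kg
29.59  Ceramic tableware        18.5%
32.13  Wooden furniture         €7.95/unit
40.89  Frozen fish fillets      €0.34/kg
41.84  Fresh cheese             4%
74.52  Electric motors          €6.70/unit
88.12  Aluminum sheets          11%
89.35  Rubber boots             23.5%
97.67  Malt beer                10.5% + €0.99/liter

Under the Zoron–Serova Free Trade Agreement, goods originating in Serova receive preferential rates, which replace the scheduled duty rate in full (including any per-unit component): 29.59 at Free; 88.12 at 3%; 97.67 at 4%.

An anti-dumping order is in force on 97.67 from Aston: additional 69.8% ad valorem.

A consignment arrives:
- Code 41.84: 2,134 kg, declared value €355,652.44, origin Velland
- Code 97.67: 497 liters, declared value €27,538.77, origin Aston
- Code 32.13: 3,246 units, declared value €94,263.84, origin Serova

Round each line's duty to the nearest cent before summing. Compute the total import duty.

€62,637.46

Line 1 (41.84, Velland, 2,134 kg, €355,652.44):
Base rate for 41.84 is 4%.
Duty = €355,652.44 × 4% = €14,226.10.
Line 2 (97.67, Aston, 497 liters, €27,538.77):
Base rate for 97.67 is 10.5% + €0.99/liter.
97.67 has an FTA preferential rate, but origin Aston is not Serova; base rate stands.
Additional duty on 97.67 from Aston: +69.8%. Applied ad valorem rate: 10.5% + 69.8% = 80.3%.
Duty = €27,538.77 × 80.3% + 497 × €0.99 = €22,605.66.
Line 3 (32.13, Serova, 3,246 units, €94,263.84):
Base rate for 32.13 is €7.95/unit.
Origin Serova is the FTA partner but 32.13 is not on the preference list; base rate stands.
Duty = 3,246 × €7.95 = €25,805.70.
Total = €14,226.10 + €22,605.66 + €25,805.70 = €62,637.46.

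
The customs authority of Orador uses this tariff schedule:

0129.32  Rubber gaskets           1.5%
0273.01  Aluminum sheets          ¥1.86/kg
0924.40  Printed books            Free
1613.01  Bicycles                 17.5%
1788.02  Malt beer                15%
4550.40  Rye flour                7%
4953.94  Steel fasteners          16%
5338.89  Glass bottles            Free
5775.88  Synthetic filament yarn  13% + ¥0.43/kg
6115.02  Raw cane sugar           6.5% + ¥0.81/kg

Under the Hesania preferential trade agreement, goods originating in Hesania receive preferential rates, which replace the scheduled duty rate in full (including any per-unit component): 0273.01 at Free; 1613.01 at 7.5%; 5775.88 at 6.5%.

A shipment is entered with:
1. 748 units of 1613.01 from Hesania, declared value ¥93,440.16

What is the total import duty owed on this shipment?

¥7,008.01

Line 1 (1613.01, Hesania, 748 units, ¥93,440.16):
Base rate for 1613.01 is 17.5%.
Origin Hesania qualifies under the Orador–Hesania agreement and 1613.01 is covered: preferential rate 7.5% applies instead.
Duty = ¥93,440.16 × 7.5% = ¥7,008.01.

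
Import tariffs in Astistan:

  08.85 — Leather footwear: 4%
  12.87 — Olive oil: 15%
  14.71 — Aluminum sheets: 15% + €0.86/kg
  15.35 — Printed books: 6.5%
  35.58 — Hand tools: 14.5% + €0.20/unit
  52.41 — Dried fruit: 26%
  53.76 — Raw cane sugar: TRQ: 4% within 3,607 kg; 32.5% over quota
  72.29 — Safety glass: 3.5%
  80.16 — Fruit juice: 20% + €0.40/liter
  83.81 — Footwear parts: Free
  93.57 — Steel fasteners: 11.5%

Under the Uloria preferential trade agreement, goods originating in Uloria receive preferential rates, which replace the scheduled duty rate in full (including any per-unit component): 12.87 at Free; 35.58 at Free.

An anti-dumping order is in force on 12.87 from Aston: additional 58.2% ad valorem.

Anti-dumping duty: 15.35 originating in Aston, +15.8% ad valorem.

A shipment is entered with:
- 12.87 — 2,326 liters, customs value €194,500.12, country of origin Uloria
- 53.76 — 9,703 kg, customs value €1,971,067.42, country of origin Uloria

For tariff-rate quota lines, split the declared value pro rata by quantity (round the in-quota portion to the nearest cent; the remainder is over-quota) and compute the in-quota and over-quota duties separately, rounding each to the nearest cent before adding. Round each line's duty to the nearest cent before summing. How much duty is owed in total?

€431,770.01

Line 1 (12.87, Uloria, 2,326 liters, €194,500.12):
Base rate for 12.87 is 15%.
Origin Uloria qualifies under the Astistan–Uloria agreement and 12.87 is covered: preferential rate Free applies instead.
The additional-duty order on 12.87 targets Aston, not Uloria; it does not apply.
Duty = €194,500.12 × 0% = €0.00.
Line 2 (53.76, Uloria, 9,703 kg, €1,971,067.42):
Code 53.76 is under a tariff-rate quota (threshold 3,607 kg). In-quota: 3,607 kg at 4%; over-quota: 6,096 kg at 32.5%.
Pro-rata value split: in-quota = €1,971,067.42 × 3,607/9,703 = €732,725.98; over-quota = €1,971,067.42 − €732,725.98 = €1,238,341.44.
In-quota duty = €732,725.98 × 4% = €29,309.04. Over-quota duty = €1,238,341.44 × 32.5% = €402,460.97.
Line duty = €29,309.04 + €402,460.97 = €431,770.01.
Total = €0.00 + €431,770.01 = €431,770.01.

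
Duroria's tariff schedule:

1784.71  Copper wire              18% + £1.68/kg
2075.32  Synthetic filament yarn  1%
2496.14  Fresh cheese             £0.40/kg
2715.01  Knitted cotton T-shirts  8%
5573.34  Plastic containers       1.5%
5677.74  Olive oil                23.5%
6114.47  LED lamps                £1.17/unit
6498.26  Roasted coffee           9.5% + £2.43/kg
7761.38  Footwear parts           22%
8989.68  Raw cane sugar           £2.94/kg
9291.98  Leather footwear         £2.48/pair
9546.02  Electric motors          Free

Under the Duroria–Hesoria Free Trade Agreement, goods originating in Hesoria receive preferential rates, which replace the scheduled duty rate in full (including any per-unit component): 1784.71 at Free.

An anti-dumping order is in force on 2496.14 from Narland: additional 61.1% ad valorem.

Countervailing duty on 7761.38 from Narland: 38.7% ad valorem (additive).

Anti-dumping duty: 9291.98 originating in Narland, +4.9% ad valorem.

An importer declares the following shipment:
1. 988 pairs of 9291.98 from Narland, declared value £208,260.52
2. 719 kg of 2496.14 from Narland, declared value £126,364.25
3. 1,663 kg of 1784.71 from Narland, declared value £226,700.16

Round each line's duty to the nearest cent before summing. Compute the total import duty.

£133,751.04

Line 1 (9291.98, Narland, 988 pairs, £208,260.52):
Base rate for 9291.98 is £2.48/pair.
Additional duty on 9291.98 from Narland: +4.9% ad valorem. Applied ad valorem rate = 4.9%.
Duty = £208,260.52 × 4.9% + 988 × £2.48 = £12,655.01.
Line 2 (2496.14, Narland, 719 kg, £126,364.25):
Base rate for 2496.14 is £0.40/kg.
Additional duty on 2496.14 from Narland: +61.1% ad valorem. Applied ad valorem rate = 61.1%.
Duty = £126,364.25 × 61.1% + 719 × £0.40 = £77,496.16.
Line 3 (1784.71, Narland, 1,663 kg, £226,700.16):
Base rate for 1784.71 is 18% + £1.68/kg.
1784.71 has an FTA preferential rate, but origin Narland is not Hesoria; base rate stands.
Duty = £226,700.16 × 18% + 1,663 × £1.68 = £43,599.87.
Total = £12,655.01 + £77,496.16 + £43,599.87 = £133,751.04.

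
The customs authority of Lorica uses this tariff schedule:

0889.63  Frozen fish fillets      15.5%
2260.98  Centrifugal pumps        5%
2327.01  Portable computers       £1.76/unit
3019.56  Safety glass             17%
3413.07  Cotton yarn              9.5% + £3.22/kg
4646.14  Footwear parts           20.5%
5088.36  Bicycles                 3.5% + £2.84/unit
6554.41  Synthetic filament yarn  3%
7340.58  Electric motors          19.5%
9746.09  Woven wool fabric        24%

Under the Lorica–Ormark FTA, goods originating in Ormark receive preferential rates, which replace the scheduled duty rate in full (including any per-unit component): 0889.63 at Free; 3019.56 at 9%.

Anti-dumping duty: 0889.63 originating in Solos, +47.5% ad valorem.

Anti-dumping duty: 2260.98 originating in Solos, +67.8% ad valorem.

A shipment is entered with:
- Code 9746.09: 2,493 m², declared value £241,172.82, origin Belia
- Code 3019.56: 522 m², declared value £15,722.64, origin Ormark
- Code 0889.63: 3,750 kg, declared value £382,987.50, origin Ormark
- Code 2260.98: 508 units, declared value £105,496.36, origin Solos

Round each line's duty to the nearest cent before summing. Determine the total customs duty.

Line 1 (9746.09, Belia, 2,493 m², £241,172.82):
Base rate for 9746.09 is 24%.
Duty = £241,172.82 × 24% = £57,881.48.
Line 2 (3019.56, Ormark, 522 m², £15,722.64):
Base rate for 3019.56 is 17%.
Origin Ormark qualifies under the Lorica–Ormark agreement and 3019.56 is covered: preferential rate 9% applies instead.
Duty = £15,722.64 × 9% = £1,415.04.
Line 3 (0889.63, Ormark, 3,750 kg, £382,987.50):
Base rate for 0889.63 is 15.5%.
Origin Ormark qualifies under the Lorica–Ormark agreement and 0889.63 is covered: preferential rate Free applies instead.
The additional-duty order on 0889.63 targets Solos, not Ormark; it does not apply.
Duty = £382,987.50 × 0% = £0.00.
Line 4 (2260.98, Solos, 508 units, £105,496.36):
Base rate for 2260.98 is 5%.
Additional duty on 2260.98 from Solos: +67.8%. Applied ad valorem rate: 5% + 67.8% = 72.8%.
Duty = £105,496.36 × 72.8% = £76,801.35.
Total = £57,881.48 + £1,415.04 + £0.00 + £76,801.35 = £136,097.87.

£136,097.87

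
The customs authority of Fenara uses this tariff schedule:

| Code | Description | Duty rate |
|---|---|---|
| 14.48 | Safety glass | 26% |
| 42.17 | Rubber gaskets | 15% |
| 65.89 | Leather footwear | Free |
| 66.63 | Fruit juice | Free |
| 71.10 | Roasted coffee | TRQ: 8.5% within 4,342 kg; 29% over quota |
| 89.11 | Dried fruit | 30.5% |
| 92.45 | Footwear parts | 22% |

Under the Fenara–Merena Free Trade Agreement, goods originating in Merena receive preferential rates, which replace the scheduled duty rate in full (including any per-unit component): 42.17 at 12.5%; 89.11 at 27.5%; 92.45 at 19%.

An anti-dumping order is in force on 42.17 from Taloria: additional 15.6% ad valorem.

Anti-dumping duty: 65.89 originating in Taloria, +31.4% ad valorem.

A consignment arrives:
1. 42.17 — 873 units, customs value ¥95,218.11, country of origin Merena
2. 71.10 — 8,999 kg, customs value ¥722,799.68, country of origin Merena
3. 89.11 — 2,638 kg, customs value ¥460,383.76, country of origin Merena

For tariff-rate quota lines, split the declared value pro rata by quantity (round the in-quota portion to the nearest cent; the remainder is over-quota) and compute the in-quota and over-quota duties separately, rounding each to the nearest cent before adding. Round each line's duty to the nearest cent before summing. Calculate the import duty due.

¥276,626.06

Line 1 (42.17, Merena, 873 units, ¥95,218.11):
Base rate for 42.17 is 15%.
Origin Merena qualifies under the Fenara–Merena agreement and 42.17 is covered: preferential rate 12.5% applies instead.
The additional-duty order on 42.17 targets Taloria, not Merena; it does not apply.
Duty = ¥95,218.11 × 12.5% = ¥11,902.26.
Line 2 (71.10, Merena, 8,999 kg, ¥722,799.68):
Code 71.10 is under a tariff-rate quota (threshold 4,342 kg). In-quota: 4,342 kg at 8.5%; over-quota: 4,657 kg at 29%.
Pro-rata value split: in-quota = ¥722,799.68 × 4,342/8,999 = ¥348,749.44; over-quota = ¥722,799.68 − ¥348,749.44 = ¥374,050.24.
In-quota duty = ¥348,749.44 × 8.5% = ¥29,643.70. Over-quota duty = ¥374,050.24 × 29% = ¥108,474.57.
Line duty = ¥29,643.70 + ¥108,474.57 = ¥138,118.27.
Line 3 (89.11, Merena, 2,638 kg, ¥460,383.76):
Base rate for 89.11 is 30.5%.
Origin Merena qualifies under the Fenara–Merena agreement and 89.11 is covered: preferential rate 27.5% applies instead.
Duty = ¥460,383.76 × 27.5% = ¥126,605.53.
Total = ¥11,902.26 + ¥138,118.27 + ¥126,605.53 = ¥276,626.06.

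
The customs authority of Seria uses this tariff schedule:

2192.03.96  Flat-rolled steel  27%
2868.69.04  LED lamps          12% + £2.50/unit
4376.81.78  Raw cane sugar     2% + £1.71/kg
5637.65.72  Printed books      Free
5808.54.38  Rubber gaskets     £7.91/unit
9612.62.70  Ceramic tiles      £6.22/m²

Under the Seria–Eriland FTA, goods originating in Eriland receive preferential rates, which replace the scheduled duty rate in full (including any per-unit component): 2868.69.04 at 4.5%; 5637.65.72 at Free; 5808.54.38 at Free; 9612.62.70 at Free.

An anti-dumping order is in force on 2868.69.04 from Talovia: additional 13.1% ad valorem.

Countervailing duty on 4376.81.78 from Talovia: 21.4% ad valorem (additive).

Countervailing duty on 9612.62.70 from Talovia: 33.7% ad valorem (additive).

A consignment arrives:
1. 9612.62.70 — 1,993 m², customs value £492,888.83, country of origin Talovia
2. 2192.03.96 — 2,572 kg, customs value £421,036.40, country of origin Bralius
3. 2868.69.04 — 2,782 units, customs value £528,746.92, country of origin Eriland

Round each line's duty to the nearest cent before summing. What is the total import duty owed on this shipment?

Line 1 (9612.62.70, Talovia, 1,993 m², £492,888.83):
Base rate for 9612.62.70 is £6.22/m².
9612.62.70 has an FTA preferential rate, but origin Talovia is not Eriland; base rate stands.
Additional duty on 9612.62.70 from Talovia: +33.7% ad valorem. Applied ad valorem rate = 33.7%.
Duty = £492,888.83 × 33.7% + 1,993 × £6.22 = £178,500.00.
Line 2 (2192.03.96, Bralius, 2,572 kg, £421,036.40):
Base rate for 2192.03.96 is 27%.
Duty = £421,036.40 × 27% = £113,679.83.
Line 3 (2868.69.04, Eriland, 2,782 units, £528,746.92):
Base rate for 2868.69.04 is 12% + £2.50/unit.
Origin Eriland qualifies under the Seria–Eriland agreement and 2868.69.04 is covered: preferential rate 4.5% applies instead.
The additional-duty order on 2868.69.04 targets Talovia, not Eriland; it does not apply.
Duty = £528,746.92 × 4.5% = £23,793.61.
Total = £178,500.00 + £113,679.83 + £23,793.61 = £315,973.44.

£315,973.44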